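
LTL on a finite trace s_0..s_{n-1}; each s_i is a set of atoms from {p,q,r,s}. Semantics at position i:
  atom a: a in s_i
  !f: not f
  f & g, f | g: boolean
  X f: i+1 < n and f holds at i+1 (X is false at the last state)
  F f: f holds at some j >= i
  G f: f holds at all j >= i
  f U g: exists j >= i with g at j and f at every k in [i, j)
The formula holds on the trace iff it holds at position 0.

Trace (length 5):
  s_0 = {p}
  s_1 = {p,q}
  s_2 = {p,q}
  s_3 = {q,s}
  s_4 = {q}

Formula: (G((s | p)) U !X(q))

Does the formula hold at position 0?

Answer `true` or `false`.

Answer: false

Derivation:
s_0={p}: (G((s | p)) U !X(q))=False G((s | p))=False (s | p)=True s=False p=True !X(q)=False X(q)=True q=False
s_1={p,q}: (G((s | p)) U !X(q))=False G((s | p))=False (s | p)=True s=False p=True !X(q)=False X(q)=True q=True
s_2={p,q}: (G((s | p)) U !X(q))=False G((s | p))=False (s | p)=True s=False p=True !X(q)=False X(q)=True q=True
s_3={q,s}: (G((s | p)) U !X(q))=False G((s | p))=False (s | p)=True s=True p=False !X(q)=False X(q)=True q=True
s_4={q}: (G((s | p)) U !X(q))=True G((s | p))=False (s | p)=False s=False p=False !X(q)=True X(q)=False q=True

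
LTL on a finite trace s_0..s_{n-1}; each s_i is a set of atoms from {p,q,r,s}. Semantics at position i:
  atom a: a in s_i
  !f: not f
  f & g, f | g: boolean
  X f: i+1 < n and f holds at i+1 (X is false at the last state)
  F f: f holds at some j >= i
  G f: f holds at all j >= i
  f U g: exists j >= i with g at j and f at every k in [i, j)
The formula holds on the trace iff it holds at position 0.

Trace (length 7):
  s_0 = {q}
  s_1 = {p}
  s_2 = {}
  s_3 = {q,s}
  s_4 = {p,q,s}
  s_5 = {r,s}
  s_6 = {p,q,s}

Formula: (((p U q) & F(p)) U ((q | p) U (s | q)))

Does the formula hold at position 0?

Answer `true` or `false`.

s_0={q}: (((p U q) & F(p)) U ((q | p) U (s | q)))=True ((p U q) & F(p))=True (p U q)=True p=False q=True F(p)=True ((q | p) U (s | q))=True (q | p)=True (s | q)=True s=False
s_1={p}: (((p U q) & F(p)) U ((q | p) U (s | q)))=False ((p U q) & F(p))=False (p U q)=False p=True q=False F(p)=True ((q | p) U (s | q))=False (q | p)=True (s | q)=False s=False
s_2={}: (((p U q) & F(p)) U ((q | p) U (s | q)))=False ((p U q) & F(p))=False (p U q)=False p=False q=False F(p)=True ((q | p) U (s | q))=False (q | p)=False (s | q)=False s=False
s_3={q,s}: (((p U q) & F(p)) U ((q | p) U (s | q)))=True ((p U q) & F(p))=True (p U q)=True p=False q=True F(p)=True ((q | p) U (s | q))=True (q | p)=True (s | q)=True s=True
s_4={p,q,s}: (((p U q) & F(p)) U ((q | p) U (s | q)))=True ((p U q) & F(p))=True (p U q)=True p=True q=True F(p)=True ((q | p) U (s | q))=True (q | p)=True (s | q)=True s=True
s_5={r,s}: (((p U q) & F(p)) U ((q | p) U (s | q)))=True ((p U q) & F(p))=False (p U q)=False p=False q=False F(p)=True ((q | p) U (s | q))=True (q | p)=False (s | q)=True s=True
s_6={p,q,s}: (((p U q) & F(p)) U ((q | p) U (s | q)))=True ((p U q) & F(p))=True (p U q)=True p=True q=True F(p)=True ((q | p) U (s | q))=True (q | p)=True (s | q)=True s=True

Answer: true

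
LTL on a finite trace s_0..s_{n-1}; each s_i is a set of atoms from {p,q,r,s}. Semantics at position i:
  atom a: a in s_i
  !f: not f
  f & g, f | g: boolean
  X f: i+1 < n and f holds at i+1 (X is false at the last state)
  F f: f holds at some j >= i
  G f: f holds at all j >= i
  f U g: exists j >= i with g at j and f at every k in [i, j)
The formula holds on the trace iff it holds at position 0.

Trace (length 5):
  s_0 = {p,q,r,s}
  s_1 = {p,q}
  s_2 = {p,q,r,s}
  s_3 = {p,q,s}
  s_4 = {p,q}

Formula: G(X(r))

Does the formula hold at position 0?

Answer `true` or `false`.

Answer: false

Derivation:
s_0={p,q,r,s}: G(X(r))=False X(r)=False r=True
s_1={p,q}: G(X(r))=False X(r)=True r=False
s_2={p,q,r,s}: G(X(r))=False X(r)=False r=True
s_3={p,q,s}: G(X(r))=False X(r)=False r=False
s_4={p,q}: G(X(r))=False X(r)=False r=False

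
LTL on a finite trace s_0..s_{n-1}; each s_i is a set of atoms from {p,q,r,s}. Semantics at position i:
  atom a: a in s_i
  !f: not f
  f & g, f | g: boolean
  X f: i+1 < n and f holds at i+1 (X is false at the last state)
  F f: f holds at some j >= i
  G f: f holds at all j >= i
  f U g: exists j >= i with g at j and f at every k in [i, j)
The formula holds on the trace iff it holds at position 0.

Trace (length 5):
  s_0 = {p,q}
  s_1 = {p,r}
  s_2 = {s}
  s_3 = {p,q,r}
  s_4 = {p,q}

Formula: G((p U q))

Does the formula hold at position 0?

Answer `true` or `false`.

s_0={p,q}: G((p U q))=False (p U q)=True p=True q=True
s_1={p,r}: G((p U q))=False (p U q)=False p=True q=False
s_2={s}: G((p U q))=False (p U q)=False p=False q=False
s_3={p,q,r}: G((p U q))=True (p U q)=True p=True q=True
s_4={p,q}: G((p U q))=True (p U q)=True p=True q=True

Answer: false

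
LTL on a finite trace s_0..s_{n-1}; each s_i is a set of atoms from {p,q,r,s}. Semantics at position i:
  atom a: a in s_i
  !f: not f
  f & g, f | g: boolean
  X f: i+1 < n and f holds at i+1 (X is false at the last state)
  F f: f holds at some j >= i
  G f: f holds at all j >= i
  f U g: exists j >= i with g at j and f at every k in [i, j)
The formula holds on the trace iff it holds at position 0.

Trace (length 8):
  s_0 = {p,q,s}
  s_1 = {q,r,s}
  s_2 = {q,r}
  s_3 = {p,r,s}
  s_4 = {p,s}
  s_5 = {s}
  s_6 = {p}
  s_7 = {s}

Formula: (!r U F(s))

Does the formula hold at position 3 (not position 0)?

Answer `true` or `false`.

Answer: true

Derivation:
s_0={p,q,s}: (!r U F(s))=True !r=True r=False F(s)=True s=True
s_1={q,r,s}: (!r U F(s))=True !r=False r=True F(s)=True s=True
s_2={q,r}: (!r U F(s))=True !r=False r=True F(s)=True s=False
s_3={p,r,s}: (!r U F(s))=True !r=False r=True F(s)=True s=True
s_4={p,s}: (!r U F(s))=True !r=True r=False F(s)=True s=True
s_5={s}: (!r U F(s))=True !r=True r=False F(s)=True s=True
s_6={p}: (!r U F(s))=True !r=True r=False F(s)=True s=False
s_7={s}: (!r U F(s))=True !r=True r=False F(s)=True s=True
Evaluating at position 3: result = True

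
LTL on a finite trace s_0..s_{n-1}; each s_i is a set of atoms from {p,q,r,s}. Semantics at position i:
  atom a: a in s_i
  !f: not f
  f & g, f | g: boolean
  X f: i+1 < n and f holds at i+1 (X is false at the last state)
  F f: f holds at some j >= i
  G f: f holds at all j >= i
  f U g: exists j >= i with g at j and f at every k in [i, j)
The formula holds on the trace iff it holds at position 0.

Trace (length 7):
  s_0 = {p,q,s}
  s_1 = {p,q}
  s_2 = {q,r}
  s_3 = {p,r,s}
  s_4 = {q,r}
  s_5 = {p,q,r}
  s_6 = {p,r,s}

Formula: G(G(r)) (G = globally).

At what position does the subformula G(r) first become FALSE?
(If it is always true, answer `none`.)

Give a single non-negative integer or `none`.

s_0={p,q,s}: G(r)=False r=False
s_1={p,q}: G(r)=False r=False
s_2={q,r}: G(r)=True r=True
s_3={p,r,s}: G(r)=True r=True
s_4={q,r}: G(r)=True r=True
s_5={p,q,r}: G(r)=True r=True
s_6={p,r,s}: G(r)=True r=True
G(G(r)) holds globally = False
First violation at position 0.

Answer: 0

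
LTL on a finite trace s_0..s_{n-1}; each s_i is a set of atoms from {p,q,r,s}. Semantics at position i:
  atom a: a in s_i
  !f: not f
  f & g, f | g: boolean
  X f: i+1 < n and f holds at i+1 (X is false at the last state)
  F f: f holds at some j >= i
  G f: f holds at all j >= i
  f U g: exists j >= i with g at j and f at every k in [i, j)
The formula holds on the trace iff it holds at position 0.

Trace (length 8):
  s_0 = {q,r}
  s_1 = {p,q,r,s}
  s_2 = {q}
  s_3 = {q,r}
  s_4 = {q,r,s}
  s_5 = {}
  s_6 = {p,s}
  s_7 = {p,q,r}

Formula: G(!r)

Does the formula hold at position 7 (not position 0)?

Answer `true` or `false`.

s_0={q,r}: G(!r)=False !r=False r=True
s_1={p,q,r,s}: G(!r)=False !r=False r=True
s_2={q}: G(!r)=False !r=True r=False
s_3={q,r}: G(!r)=False !r=False r=True
s_4={q,r,s}: G(!r)=False !r=False r=True
s_5={}: G(!r)=False !r=True r=False
s_6={p,s}: G(!r)=False !r=True r=False
s_7={p,q,r}: G(!r)=False !r=False r=True
Evaluating at position 7: result = False

Answer: false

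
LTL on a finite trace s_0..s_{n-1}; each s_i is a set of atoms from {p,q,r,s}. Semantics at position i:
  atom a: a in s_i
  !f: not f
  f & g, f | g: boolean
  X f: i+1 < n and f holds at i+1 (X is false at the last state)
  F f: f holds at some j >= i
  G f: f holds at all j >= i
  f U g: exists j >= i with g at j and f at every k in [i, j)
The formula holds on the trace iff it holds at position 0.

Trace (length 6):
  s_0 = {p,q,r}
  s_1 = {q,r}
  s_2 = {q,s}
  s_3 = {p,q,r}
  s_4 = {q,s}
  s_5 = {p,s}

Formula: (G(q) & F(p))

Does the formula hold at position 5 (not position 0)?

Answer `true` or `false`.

s_0={p,q,r}: (G(q) & F(p))=False G(q)=False q=True F(p)=True p=True
s_1={q,r}: (G(q) & F(p))=False G(q)=False q=True F(p)=True p=False
s_2={q,s}: (G(q) & F(p))=False G(q)=False q=True F(p)=True p=False
s_3={p,q,r}: (G(q) & F(p))=False G(q)=False q=True F(p)=True p=True
s_4={q,s}: (G(q) & F(p))=False G(q)=False q=True F(p)=True p=False
s_5={p,s}: (G(q) & F(p))=False G(q)=False q=False F(p)=True p=True
Evaluating at position 5: result = False

Answer: false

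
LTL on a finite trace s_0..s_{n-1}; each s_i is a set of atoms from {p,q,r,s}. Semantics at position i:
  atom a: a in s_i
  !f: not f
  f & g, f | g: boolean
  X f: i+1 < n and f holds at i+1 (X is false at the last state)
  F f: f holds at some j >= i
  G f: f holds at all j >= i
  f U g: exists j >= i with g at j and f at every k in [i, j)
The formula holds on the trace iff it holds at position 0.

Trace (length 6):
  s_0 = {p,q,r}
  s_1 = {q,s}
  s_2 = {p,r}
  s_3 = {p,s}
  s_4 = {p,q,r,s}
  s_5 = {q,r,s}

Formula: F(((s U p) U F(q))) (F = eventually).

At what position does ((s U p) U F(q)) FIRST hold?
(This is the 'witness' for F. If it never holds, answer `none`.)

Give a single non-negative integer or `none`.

Answer: 0

Derivation:
s_0={p,q,r}: ((s U p) U F(q))=True (s U p)=True s=False p=True F(q)=True q=True
s_1={q,s}: ((s U p) U F(q))=True (s U p)=True s=True p=False F(q)=True q=True
s_2={p,r}: ((s U p) U F(q))=True (s U p)=True s=False p=True F(q)=True q=False
s_3={p,s}: ((s U p) U F(q))=True (s U p)=True s=True p=True F(q)=True q=False
s_4={p,q,r,s}: ((s U p) U F(q))=True (s U p)=True s=True p=True F(q)=True q=True
s_5={q,r,s}: ((s U p) U F(q))=True (s U p)=False s=True p=False F(q)=True q=True
F(((s U p) U F(q))) holds; first witness at position 0.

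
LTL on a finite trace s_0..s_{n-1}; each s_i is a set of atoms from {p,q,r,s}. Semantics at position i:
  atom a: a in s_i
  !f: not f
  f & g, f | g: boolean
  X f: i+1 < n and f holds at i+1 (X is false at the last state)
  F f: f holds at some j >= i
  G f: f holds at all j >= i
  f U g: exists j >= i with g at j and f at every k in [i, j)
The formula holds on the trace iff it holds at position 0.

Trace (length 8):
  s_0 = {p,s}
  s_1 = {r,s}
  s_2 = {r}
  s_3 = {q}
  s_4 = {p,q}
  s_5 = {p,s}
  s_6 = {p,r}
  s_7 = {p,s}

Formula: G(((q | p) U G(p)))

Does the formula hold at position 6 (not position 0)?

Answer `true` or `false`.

Answer: true

Derivation:
s_0={p,s}: G(((q | p) U G(p)))=False ((q | p) U G(p))=False (q | p)=True q=False p=True G(p)=False
s_1={r,s}: G(((q | p) U G(p)))=False ((q | p) U G(p))=False (q | p)=False q=False p=False G(p)=False
s_2={r}: G(((q | p) U G(p)))=False ((q | p) U G(p))=False (q | p)=False q=False p=False G(p)=False
s_3={q}: G(((q | p) U G(p)))=True ((q | p) U G(p))=True (q | p)=True q=True p=False G(p)=False
s_4={p,q}: G(((q | p) U G(p)))=True ((q | p) U G(p))=True (q | p)=True q=True p=True G(p)=True
s_5={p,s}: G(((q | p) U G(p)))=True ((q | p) U G(p))=True (q | p)=True q=False p=True G(p)=True
s_6={p,r}: G(((q | p) U G(p)))=True ((q | p) U G(p))=True (q | p)=True q=False p=True G(p)=True
s_7={p,s}: G(((q | p) U G(p)))=True ((q | p) U G(p))=True (q | p)=True q=False p=True G(p)=True
Evaluating at position 6: result = True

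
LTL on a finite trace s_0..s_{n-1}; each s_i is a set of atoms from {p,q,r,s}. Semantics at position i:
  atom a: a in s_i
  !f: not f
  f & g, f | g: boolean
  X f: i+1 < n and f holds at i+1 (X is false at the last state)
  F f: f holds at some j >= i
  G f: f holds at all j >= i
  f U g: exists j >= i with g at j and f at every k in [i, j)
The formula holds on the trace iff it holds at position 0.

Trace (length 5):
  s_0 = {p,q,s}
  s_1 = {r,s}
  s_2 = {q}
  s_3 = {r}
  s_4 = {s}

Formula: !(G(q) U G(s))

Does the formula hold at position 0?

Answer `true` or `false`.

Answer: true

Derivation:
s_0={p,q,s}: !(G(q) U G(s))=True (G(q) U G(s))=False G(q)=False q=True G(s)=False s=True
s_1={r,s}: !(G(q) U G(s))=True (G(q) U G(s))=False G(q)=False q=False G(s)=False s=True
s_2={q}: !(G(q) U G(s))=True (G(q) U G(s))=False G(q)=False q=True G(s)=False s=False
s_3={r}: !(G(q) U G(s))=True (G(q) U G(s))=False G(q)=False q=False G(s)=False s=False
s_4={s}: !(G(q) U G(s))=False (G(q) U G(s))=True G(q)=False q=False G(s)=True s=True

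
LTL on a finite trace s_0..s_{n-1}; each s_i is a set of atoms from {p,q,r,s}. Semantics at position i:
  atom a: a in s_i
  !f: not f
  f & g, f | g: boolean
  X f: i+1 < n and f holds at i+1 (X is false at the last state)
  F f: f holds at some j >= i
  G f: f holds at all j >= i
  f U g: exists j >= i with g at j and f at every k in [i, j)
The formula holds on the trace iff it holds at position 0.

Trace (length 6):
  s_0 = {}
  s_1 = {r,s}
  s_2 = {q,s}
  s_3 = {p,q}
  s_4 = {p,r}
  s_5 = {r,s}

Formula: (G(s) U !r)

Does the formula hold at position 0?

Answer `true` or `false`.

Answer: true

Derivation:
s_0={}: (G(s) U !r)=True G(s)=False s=False !r=True r=False
s_1={r,s}: (G(s) U !r)=False G(s)=False s=True !r=False r=True
s_2={q,s}: (G(s) U !r)=True G(s)=False s=True !r=True r=False
s_3={p,q}: (G(s) U !r)=True G(s)=False s=False !r=True r=False
s_4={p,r}: (G(s) U !r)=False G(s)=False s=False !r=False r=True
s_5={r,s}: (G(s) U !r)=False G(s)=True s=True !r=False r=True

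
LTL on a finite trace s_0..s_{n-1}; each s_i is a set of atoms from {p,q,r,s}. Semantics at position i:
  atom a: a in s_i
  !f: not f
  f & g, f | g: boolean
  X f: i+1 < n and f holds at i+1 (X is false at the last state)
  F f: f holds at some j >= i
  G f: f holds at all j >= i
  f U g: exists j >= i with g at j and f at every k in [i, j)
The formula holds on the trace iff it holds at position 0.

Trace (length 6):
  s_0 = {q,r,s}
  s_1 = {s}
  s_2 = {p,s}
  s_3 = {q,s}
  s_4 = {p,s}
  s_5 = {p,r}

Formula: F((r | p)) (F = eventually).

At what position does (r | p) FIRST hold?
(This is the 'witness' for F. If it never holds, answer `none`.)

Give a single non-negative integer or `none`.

Answer: 0

Derivation:
s_0={q,r,s}: (r | p)=True r=True p=False
s_1={s}: (r | p)=False r=False p=False
s_2={p,s}: (r | p)=True r=False p=True
s_3={q,s}: (r | p)=False r=False p=False
s_4={p,s}: (r | p)=True r=False p=True
s_5={p,r}: (r | p)=True r=True p=True
F((r | p)) holds; first witness at position 0.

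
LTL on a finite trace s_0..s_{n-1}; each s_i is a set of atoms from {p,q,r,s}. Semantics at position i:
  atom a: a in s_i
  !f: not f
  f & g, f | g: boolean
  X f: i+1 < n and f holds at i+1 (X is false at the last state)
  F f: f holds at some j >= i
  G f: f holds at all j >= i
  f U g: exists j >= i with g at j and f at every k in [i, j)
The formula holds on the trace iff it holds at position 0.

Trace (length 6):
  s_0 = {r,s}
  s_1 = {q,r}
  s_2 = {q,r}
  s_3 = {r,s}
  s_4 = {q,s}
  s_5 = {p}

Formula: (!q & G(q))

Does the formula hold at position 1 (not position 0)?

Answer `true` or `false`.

s_0={r,s}: (!q & G(q))=False !q=True q=False G(q)=False
s_1={q,r}: (!q & G(q))=False !q=False q=True G(q)=False
s_2={q,r}: (!q & G(q))=False !q=False q=True G(q)=False
s_3={r,s}: (!q & G(q))=False !q=True q=False G(q)=False
s_4={q,s}: (!q & G(q))=False !q=False q=True G(q)=False
s_5={p}: (!q & G(q))=False !q=True q=False G(q)=False
Evaluating at position 1: result = False

Answer: false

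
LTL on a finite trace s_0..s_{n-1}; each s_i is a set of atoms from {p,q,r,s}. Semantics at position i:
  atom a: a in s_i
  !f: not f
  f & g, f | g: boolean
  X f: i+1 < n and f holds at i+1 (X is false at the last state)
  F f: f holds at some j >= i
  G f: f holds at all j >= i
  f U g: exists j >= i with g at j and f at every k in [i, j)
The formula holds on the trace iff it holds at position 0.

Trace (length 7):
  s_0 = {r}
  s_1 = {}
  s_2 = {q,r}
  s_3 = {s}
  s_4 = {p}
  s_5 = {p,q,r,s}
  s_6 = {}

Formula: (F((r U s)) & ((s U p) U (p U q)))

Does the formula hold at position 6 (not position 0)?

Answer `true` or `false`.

s_0={r}: (F((r U s)) & ((s U p) U (p U q)))=False F((r U s))=True (r U s)=False r=True s=False ((s U p) U (p U q))=False (s U p)=False p=False (p U q)=False q=False
s_1={}: (F((r U s)) & ((s U p) U (p U q)))=False F((r U s))=True (r U s)=False r=False s=False ((s U p) U (p U q))=False (s U p)=False p=False (p U q)=False q=False
s_2={q,r}: (F((r U s)) & ((s U p) U (p U q)))=True F((r U s))=True (r U s)=True r=True s=False ((s U p) U (p U q))=True (s U p)=False p=False (p U q)=True q=True
s_3={s}: (F((r U s)) & ((s U p) U (p U q)))=True F((r U s))=True (r U s)=True r=False s=True ((s U p) U (p U q))=True (s U p)=True p=False (p U q)=False q=False
s_4={p}: (F((r U s)) & ((s U p) U (p U q)))=True F((r U s))=True (r U s)=False r=False s=False ((s U p) U (p U q))=True (s U p)=True p=True (p U q)=True q=False
s_5={p,q,r,s}: (F((r U s)) & ((s U p) U (p U q)))=True F((r U s))=True (r U s)=True r=True s=True ((s U p) U (p U q))=True (s U p)=True p=True (p U q)=True q=True
s_6={}: (F((r U s)) & ((s U p) U (p U q)))=False F((r U s))=False (r U s)=False r=False s=False ((s U p) U (p U q))=False (s U p)=False p=False (p U q)=False q=False
Evaluating at position 6: result = False

Answer: false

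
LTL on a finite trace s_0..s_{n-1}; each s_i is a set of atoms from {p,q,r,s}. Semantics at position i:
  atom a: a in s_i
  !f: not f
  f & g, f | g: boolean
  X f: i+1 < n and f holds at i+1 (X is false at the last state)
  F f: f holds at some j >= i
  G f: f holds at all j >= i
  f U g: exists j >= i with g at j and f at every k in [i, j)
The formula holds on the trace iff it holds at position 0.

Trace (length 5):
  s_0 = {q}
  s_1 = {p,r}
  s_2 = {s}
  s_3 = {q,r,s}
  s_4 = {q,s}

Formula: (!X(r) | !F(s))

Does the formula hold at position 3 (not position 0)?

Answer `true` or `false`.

Answer: true

Derivation:
s_0={q}: (!X(r) | !F(s))=False !X(r)=False X(r)=True r=False !F(s)=False F(s)=True s=False
s_1={p,r}: (!X(r) | !F(s))=True !X(r)=True X(r)=False r=True !F(s)=False F(s)=True s=False
s_2={s}: (!X(r) | !F(s))=False !X(r)=False X(r)=True r=False !F(s)=False F(s)=True s=True
s_3={q,r,s}: (!X(r) | !F(s))=True !X(r)=True X(r)=False r=True !F(s)=False F(s)=True s=True
s_4={q,s}: (!X(r) | !F(s))=True !X(r)=True X(r)=False r=False !F(s)=False F(s)=True s=True
Evaluating at position 3: result = True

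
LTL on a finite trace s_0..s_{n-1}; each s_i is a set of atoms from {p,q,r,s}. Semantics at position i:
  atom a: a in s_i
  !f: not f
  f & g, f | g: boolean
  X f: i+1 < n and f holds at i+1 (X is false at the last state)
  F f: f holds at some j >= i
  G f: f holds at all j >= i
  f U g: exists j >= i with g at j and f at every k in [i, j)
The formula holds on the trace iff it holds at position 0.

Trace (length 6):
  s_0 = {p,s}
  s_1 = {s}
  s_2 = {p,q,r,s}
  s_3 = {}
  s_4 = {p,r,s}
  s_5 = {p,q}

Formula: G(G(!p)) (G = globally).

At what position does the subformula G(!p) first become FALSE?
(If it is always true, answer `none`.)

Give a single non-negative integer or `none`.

s_0={p,s}: G(!p)=False !p=False p=True
s_1={s}: G(!p)=False !p=True p=False
s_2={p,q,r,s}: G(!p)=False !p=False p=True
s_3={}: G(!p)=False !p=True p=False
s_4={p,r,s}: G(!p)=False !p=False p=True
s_5={p,q}: G(!p)=False !p=False p=True
G(G(!p)) holds globally = False
First violation at position 0.

Answer: 0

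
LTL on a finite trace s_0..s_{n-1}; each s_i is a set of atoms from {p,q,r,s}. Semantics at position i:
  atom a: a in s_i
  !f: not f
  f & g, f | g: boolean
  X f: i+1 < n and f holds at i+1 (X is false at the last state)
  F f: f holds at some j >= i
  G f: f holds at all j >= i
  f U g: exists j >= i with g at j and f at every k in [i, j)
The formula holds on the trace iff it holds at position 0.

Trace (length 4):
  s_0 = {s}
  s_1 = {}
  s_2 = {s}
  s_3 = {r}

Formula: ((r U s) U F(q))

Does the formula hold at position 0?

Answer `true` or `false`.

s_0={s}: ((r U s) U F(q))=False (r U s)=True r=False s=True F(q)=False q=False
s_1={}: ((r U s) U F(q))=False (r U s)=False r=False s=False F(q)=False q=False
s_2={s}: ((r U s) U F(q))=False (r U s)=True r=False s=True F(q)=False q=False
s_3={r}: ((r U s) U F(q))=False (r U s)=False r=True s=False F(q)=False q=False

Answer: false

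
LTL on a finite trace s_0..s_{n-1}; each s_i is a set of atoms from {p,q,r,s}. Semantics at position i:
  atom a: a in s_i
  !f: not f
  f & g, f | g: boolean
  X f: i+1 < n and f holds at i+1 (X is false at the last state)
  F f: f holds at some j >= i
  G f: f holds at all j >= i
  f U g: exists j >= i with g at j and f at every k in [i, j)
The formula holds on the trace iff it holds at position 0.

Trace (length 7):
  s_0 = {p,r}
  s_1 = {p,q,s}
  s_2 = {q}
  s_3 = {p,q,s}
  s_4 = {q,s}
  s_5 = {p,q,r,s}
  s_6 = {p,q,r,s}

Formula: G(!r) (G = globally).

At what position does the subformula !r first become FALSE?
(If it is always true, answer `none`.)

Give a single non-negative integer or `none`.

Answer: 0

Derivation:
s_0={p,r}: !r=False r=True
s_1={p,q,s}: !r=True r=False
s_2={q}: !r=True r=False
s_3={p,q,s}: !r=True r=False
s_4={q,s}: !r=True r=False
s_5={p,q,r,s}: !r=False r=True
s_6={p,q,r,s}: !r=False r=True
G(!r) holds globally = False
First violation at position 0.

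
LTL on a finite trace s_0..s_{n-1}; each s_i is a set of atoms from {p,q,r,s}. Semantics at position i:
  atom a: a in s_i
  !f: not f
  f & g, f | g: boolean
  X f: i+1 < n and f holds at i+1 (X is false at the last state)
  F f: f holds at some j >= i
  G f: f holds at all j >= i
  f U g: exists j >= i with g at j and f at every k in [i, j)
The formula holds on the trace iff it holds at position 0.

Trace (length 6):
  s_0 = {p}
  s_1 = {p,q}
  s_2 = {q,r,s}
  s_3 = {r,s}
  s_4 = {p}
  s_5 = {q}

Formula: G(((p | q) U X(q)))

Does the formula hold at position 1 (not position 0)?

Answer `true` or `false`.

s_0={p}: G(((p | q) U X(q)))=False ((p | q) U X(q))=True (p | q)=True p=True q=False X(q)=True
s_1={p,q}: G(((p | q) U X(q)))=False ((p | q) U X(q))=True (p | q)=True p=True q=True X(q)=True
s_2={q,r,s}: G(((p | q) U X(q)))=False ((p | q) U X(q))=False (p | q)=True p=False q=True X(q)=False
s_3={r,s}: G(((p | q) U X(q)))=False ((p | q) U X(q))=False (p | q)=False p=False q=False X(q)=False
s_4={p}: G(((p | q) U X(q)))=False ((p | q) U X(q))=True (p | q)=True p=True q=False X(q)=True
s_5={q}: G(((p | q) U X(q)))=False ((p | q) U X(q))=False (p | q)=True p=False q=True X(q)=False
Evaluating at position 1: result = False

Answer: false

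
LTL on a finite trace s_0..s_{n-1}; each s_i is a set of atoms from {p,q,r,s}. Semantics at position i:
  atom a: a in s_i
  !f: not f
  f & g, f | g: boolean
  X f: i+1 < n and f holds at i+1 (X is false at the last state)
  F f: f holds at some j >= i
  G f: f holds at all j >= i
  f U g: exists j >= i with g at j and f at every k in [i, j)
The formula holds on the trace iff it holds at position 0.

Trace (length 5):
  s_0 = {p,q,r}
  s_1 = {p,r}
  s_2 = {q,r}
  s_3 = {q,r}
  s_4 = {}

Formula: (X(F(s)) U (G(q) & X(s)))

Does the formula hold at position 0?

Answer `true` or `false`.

Answer: false

Derivation:
s_0={p,q,r}: (X(F(s)) U (G(q) & X(s)))=False X(F(s))=False F(s)=False s=False (G(q) & X(s))=False G(q)=False q=True X(s)=False
s_1={p,r}: (X(F(s)) U (G(q) & X(s)))=False X(F(s))=False F(s)=False s=False (G(q) & X(s))=False G(q)=False q=False X(s)=False
s_2={q,r}: (X(F(s)) U (G(q) & X(s)))=False X(F(s))=False F(s)=False s=False (G(q) & X(s))=False G(q)=False q=True X(s)=False
s_3={q,r}: (X(F(s)) U (G(q) & X(s)))=False X(F(s))=False F(s)=False s=False (G(q) & X(s))=False G(q)=False q=True X(s)=False
s_4={}: (X(F(s)) U (G(q) & X(s)))=False X(F(s))=False F(s)=False s=False (G(q) & X(s))=False G(q)=False q=False X(s)=False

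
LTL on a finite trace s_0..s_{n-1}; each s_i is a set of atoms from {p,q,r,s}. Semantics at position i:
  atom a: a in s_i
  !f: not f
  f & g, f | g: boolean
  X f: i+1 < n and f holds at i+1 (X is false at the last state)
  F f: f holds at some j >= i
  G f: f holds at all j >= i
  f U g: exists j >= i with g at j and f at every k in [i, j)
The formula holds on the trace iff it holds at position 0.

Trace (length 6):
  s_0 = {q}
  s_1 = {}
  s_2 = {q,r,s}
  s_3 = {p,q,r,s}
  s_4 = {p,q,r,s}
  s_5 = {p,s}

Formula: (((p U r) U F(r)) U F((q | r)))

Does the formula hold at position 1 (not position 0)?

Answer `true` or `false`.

Answer: true

Derivation:
s_0={q}: (((p U r) U F(r)) U F((q | r)))=True ((p U r) U F(r))=True (p U r)=False p=False r=False F(r)=True F((q | r))=True (q | r)=True q=True
s_1={}: (((p U r) U F(r)) U F((q | r)))=True ((p U r) U F(r))=True (p U r)=False p=False r=False F(r)=True F((q | r))=True (q | r)=False q=False
s_2={q,r,s}: (((p U r) U F(r)) U F((q | r)))=True ((p U r) U F(r))=True (p U r)=True p=False r=True F(r)=True F((q | r))=True (q | r)=True q=True
s_3={p,q,r,s}: (((p U r) U F(r)) U F((q | r)))=True ((p U r) U F(r))=True (p U r)=True p=True r=True F(r)=True F((q | r))=True (q | r)=True q=True
s_4={p,q,r,s}: (((p U r) U F(r)) U F((q | r)))=True ((p U r) U F(r))=True (p U r)=True p=True r=True F(r)=True F((q | r))=True (q | r)=True q=True
s_5={p,s}: (((p U r) U F(r)) U F((q | r)))=False ((p U r) U F(r))=False (p U r)=False p=True r=False F(r)=False F((q | r))=False (q | r)=False q=False
Evaluating at position 1: result = True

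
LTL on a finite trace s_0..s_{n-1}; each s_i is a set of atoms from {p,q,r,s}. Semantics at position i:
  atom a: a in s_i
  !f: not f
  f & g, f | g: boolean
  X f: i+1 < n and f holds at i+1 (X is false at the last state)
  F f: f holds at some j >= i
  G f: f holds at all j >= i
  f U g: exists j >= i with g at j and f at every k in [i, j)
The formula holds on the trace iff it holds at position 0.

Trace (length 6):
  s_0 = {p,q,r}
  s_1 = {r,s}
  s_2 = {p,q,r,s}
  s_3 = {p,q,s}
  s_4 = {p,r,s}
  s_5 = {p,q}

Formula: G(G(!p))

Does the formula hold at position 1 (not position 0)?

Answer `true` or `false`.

s_0={p,q,r}: G(G(!p))=False G(!p)=False !p=False p=True
s_1={r,s}: G(G(!p))=False G(!p)=False !p=True p=False
s_2={p,q,r,s}: G(G(!p))=False G(!p)=False !p=False p=True
s_3={p,q,s}: G(G(!p))=False G(!p)=False !p=False p=True
s_4={p,r,s}: G(G(!p))=False G(!p)=False !p=False p=True
s_5={p,q}: G(G(!p))=False G(!p)=False !p=False p=True
Evaluating at position 1: result = False

Answer: false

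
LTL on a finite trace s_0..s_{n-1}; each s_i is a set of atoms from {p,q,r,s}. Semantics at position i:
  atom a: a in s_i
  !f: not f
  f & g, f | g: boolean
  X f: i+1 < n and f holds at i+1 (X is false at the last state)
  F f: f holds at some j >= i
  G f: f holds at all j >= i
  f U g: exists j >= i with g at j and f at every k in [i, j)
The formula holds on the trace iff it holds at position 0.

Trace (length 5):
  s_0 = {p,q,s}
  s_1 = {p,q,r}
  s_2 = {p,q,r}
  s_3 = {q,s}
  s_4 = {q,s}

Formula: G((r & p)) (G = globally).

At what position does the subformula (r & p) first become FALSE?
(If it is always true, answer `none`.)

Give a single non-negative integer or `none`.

Answer: 0

Derivation:
s_0={p,q,s}: (r & p)=False r=False p=True
s_1={p,q,r}: (r & p)=True r=True p=True
s_2={p,q,r}: (r & p)=True r=True p=True
s_3={q,s}: (r & p)=False r=False p=False
s_4={q,s}: (r & p)=False r=False p=False
G((r & p)) holds globally = False
First violation at position 0.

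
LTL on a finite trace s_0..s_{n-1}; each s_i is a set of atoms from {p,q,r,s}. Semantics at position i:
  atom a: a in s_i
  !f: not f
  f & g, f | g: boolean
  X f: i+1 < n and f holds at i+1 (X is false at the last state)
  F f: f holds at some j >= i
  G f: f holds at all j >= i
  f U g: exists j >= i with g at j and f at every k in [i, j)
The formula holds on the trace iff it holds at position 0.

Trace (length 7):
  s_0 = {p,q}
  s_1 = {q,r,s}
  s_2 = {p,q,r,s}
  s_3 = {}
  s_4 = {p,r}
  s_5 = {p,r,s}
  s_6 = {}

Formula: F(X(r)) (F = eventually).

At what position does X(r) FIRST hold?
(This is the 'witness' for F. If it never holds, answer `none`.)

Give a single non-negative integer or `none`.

s_0={p,q}: X(r)=True r=False
s_1={q,r,s}: X(r)=True r=True
s_2={p,q,r,s}: X(r)=False r=True
s_3={}: X(r)=True r=False
s_4={p,r}: X(r)=True r=True
s_5={p,r,s}: X(r)=False r=True
s_6={}: X(r)=False r=False
F(X(r)) holds; first witness at position 0.

Answer: 0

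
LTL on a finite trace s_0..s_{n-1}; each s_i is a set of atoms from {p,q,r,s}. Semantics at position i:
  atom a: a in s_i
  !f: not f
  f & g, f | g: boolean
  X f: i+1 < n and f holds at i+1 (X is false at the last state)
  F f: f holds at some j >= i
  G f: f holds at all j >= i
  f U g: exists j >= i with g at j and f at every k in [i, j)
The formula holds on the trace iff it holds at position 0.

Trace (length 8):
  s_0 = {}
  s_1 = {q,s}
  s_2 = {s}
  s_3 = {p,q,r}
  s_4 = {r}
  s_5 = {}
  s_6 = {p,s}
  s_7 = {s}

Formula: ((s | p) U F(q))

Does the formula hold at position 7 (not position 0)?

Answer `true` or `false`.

Answer: false

Derivation:
s_0={}: ((s | p) U F(q))=True (s | p)=False s=False p=False F(q)=True q=False
s_1={q,s}: ((s | p) U F(q))=True (s | p)=True s=True p=False F(q)=True q=True
s_2={s}: ((s | p) U F(q))=True (s | p)=True s=True p=False F(q)=True q=False
s_3={p,q,r}: ((s | p) U F(q))=True (s | p)=True s=False p=True F(q)=True q=True
s_4={r}: ((s | p) U F(q))=False (s | p)=False s=False p=False F(q)=False q=False
s_5={}: ((s | p) U F(q))=False (s | p)=False s=False p=False F(q)=False q=False
s_6={p,s}: ((s | p) U F(q))=False (s | p)=True s=True p=True F(q)=False q=False
s_7={s}: ((s | p) U F(q))=False (s | p)=True s=True p=False F(q)=False q=False
Evaluating at position 7: result = False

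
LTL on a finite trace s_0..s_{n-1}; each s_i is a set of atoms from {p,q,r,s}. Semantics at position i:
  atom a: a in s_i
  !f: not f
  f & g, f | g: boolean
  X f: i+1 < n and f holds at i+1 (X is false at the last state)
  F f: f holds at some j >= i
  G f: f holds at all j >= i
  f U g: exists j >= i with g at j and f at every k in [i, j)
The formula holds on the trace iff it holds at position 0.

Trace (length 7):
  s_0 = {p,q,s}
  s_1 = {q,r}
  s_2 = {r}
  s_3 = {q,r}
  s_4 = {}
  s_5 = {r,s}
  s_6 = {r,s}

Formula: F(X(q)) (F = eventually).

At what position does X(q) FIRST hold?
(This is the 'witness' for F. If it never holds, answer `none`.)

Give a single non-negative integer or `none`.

Answer: 0

Derivation:
s_0={p,q,s}: X(q)=True q=True
s_1={q,r}: X(q)=False q=True
s_2={r}: X(q)=True q=False
s_3={q,r}: X(q)=False q=True
s_4={}: X(q)=False q=False
s_5={r,s}: X(q)=False q=False
s_6={r,s}: X(q)=False q=False
F(X(q)) holds; first witness at position 0.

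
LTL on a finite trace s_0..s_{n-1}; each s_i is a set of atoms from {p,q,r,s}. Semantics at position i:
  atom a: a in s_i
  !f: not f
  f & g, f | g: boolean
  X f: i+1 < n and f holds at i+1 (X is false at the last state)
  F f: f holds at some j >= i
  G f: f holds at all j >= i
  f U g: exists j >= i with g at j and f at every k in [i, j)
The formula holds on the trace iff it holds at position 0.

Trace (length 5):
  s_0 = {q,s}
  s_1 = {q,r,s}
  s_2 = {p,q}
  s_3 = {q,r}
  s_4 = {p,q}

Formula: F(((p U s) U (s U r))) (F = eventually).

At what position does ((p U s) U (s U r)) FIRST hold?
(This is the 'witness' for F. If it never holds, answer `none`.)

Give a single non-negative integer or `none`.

s_0={q,s}: ((p U s) U (s U r))=True (p U s)=True p=False s=True (s U r)=True r=False
s_1={q,r,s}: ((p U s) U (s U r))=True (p U s)=True p=False s=True (s U r)=True r=True
s_2={p,q}: ((p U s) U (s U r))=False (p U s)=False p=True s=False (s U r)=False r=False
s_3={q,r}: ((p U s) U (s U r))=True (p U s)=False p=False s=False (s U r)=True r=True
s_4={p,q}: ((p U s) U (s U r))=False (p U s)=False p=True s=False (s U r)=False r=False
F(((p U s) U (s U r))) holds; first witness at position 0.

Answer: 0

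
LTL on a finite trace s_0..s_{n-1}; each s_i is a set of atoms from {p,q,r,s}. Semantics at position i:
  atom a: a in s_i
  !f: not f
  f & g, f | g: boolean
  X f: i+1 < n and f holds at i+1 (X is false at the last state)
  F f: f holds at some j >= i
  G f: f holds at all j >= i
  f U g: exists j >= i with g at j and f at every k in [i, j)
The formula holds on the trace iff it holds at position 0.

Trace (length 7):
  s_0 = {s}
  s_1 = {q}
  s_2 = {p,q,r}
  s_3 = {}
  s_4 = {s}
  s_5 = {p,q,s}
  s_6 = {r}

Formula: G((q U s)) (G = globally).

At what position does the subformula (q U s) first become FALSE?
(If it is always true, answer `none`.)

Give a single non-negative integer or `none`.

Answer: 1

Derivation:
s_0={s}: (q U s)=True q=False s=True
s_1={q}: (q U s)=False q=True s=False
s_2={p,q,r}: (q U s)=False q=True s=False
s_3={}: (q U s)=False q=False s=False
s_4={s}: (q U s)=True q=False s=True
s_5={p,q,s}: (q U s)=True q=True s=True
s_6={r}: (q U s)=False q=False s=False
G((q U s)) holds globally = False
First violation at position 1.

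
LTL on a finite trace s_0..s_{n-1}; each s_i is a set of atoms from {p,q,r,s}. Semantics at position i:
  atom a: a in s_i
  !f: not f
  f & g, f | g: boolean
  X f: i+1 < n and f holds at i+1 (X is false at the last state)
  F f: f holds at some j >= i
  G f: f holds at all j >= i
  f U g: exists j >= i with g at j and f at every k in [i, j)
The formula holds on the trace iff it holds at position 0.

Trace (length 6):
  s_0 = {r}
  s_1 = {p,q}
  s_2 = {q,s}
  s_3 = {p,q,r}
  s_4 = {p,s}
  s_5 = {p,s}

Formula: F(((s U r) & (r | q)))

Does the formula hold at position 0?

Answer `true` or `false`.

Answer: true

Derivation:
s_0={r}: F(((s U r) & (r | q)))=True ((s U r) & (r | q))=True (s U r)=True s=False r=True (r | q)=True q=False
s_1={p,q}: F(((s U r) & (r | q)))=True ((s U r) & (r | q))=False (s U r)=False s=False r=False (r | q)=True q=True
s_2={q,s}: F(((s U r) & (r | q)))=True ((s U r) & (r | q))=True (s U r)=True s=True r=False (r | q)=True q=True
s_3={p,q,r}: F(((s U r) & (r | q)))=True ((s U r) & (r | q))=True (s U r)=True s=False r=True (r | q)=True q=True
s_4={p,s}: F(((s U r) & (r | q)))=False ((s U r) & (r | q))=False (s U r)=False s=True r=False (r | q)=False q=False
s_5={p,s}: F(((s U r) & (r | q)))=False ((s U r) & (r | q))=False (s U r)=False s=True r=False (r | q)=False q=False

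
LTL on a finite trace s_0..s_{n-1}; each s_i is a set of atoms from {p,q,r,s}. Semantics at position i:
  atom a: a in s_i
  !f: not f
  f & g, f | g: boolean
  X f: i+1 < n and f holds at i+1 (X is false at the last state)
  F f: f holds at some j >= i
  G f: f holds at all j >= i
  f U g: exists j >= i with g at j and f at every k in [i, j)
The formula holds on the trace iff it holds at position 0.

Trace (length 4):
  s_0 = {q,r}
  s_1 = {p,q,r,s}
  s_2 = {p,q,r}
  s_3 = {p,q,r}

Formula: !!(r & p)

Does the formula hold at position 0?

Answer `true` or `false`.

Answer: false

Derivation:
s_0={q,r}: !!(r & p)=False !(r & p)=True (r & p)=False r=True p=False
s_1={p,q,r,s}: !!(r & p)=True !(r & p)=False (r & p)=True r=True p=True
s_2={p,q,r}: !!(r & p)=True !(r & p)=False (r & p)=True r=True p=True
s_3={p,q,r}: !!(r & p)=True !(r & p)=False (r & p)=True r=True p=True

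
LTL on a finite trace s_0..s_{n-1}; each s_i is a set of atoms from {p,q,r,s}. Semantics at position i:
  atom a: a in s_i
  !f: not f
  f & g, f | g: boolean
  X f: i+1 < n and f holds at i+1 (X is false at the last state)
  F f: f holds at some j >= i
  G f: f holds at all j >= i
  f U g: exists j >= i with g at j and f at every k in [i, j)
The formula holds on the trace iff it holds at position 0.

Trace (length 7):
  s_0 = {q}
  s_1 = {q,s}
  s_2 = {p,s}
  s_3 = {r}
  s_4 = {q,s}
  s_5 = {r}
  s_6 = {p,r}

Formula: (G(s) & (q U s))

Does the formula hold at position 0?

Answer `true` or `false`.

Answer: false

Derivation:
s_0={q}: (G(s) & (q U s))=False G(s)=False s=False (q U s)=True q=True
s_1={q,s}: (G(s) & (q U s))=False G(s)=False s=True (q U s)=True q=True
s_2={p,s}: (G(s) & (q U s))=False G(s)=False s=True (q U s)=True q=False
s_3={r}: (G(s) & (q U s))=False G(s)=False s=False (q U s)=False q=False
s_4={q,s}: (G(s) & (q U s))=False G(s)=False s=True (q U s)=True q=True
s_5={r}: (G(s) & (q U s))=False G(s)=False s=False (q U s)=False q=False
s_6={p,r}: (G(s) & (q U s))=False G(s)=False s=False (q U s)=False q=False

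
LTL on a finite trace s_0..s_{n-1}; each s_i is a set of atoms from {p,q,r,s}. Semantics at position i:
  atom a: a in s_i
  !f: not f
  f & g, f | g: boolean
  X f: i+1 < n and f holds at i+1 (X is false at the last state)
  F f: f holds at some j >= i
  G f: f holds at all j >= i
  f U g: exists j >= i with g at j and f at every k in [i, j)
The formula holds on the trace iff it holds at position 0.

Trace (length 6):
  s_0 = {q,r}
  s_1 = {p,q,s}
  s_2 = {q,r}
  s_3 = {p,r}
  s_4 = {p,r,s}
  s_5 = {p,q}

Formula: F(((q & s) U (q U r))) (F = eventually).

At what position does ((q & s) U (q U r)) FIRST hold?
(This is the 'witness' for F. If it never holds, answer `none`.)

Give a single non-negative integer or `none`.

s_0={q,r}: ((q & s) U (q U r))=True (q & s)=False q=True s=False (q U r)=True r=True
s_1={p,q,s}: ((q & s) U (q U r))=True (q & s)=True q=True s=True (q U r)=True r=False
s_2={q,r}: ((q & s) U (q U r))=True (q & s)=False q=True s=False (q U r)=True r=True
s_3={p,r}: ((q & s) U (q U r))=True (q & s)=False q=False s=False (q U r)=True r=True
s_4={p,r,s}: ((q & s) U (q U r))=True (q & s)=False q=False s=True (q U r)=True r=True
s_5={p,q}: ((q & s) U (q U r))=False (q & s)=False q=True s=False (q U r)=False r=False
F(((q & s) U (q U r))) holds; first witness at position 0.

Answer: 0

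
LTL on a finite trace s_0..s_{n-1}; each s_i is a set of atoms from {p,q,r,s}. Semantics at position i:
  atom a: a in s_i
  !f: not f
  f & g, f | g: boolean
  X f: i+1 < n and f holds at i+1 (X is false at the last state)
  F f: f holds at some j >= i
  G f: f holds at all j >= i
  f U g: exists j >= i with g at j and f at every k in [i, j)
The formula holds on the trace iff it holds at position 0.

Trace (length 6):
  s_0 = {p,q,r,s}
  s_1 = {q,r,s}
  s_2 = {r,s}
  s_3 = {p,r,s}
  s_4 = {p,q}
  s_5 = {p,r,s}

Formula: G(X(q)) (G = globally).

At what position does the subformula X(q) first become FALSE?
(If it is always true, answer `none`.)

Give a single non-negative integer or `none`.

Answer: 1

Derivation:
s_0={p,q,r,s}: X(q)=True q=True
s_1={q,r,s}: X(q)=False q=True
s_2={r,s}: X(q)=False q=False
s_3={p,r,s}: X(q)=True q=False
s_4={p,q}: X(q)=False q=True
s_5={p,r,s}: X(q)=False q=False
G(X(q)) holds globally = False
First violation at position 1.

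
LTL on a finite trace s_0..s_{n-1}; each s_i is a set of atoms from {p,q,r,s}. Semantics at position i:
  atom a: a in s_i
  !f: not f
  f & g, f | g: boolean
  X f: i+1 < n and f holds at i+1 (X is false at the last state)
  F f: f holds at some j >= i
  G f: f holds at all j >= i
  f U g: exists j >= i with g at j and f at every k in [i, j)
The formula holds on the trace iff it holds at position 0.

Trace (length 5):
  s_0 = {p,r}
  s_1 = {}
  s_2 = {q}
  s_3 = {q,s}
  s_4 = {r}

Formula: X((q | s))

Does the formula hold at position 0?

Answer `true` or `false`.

s_0={p,r}: X((q | s))=False (q | s)=False q=False s=False
s_1={}: X((q | s))=True (q | s)=False q=False s=False
s_2={q}: X((q | s))=True (q | s)=True q=True s=False
s_3={q,s}: X((q | s))=False (q | s)=True q=True s=True
s_4={r}: X((q | s))=False (q | s)=False q=False s=False

Answer: false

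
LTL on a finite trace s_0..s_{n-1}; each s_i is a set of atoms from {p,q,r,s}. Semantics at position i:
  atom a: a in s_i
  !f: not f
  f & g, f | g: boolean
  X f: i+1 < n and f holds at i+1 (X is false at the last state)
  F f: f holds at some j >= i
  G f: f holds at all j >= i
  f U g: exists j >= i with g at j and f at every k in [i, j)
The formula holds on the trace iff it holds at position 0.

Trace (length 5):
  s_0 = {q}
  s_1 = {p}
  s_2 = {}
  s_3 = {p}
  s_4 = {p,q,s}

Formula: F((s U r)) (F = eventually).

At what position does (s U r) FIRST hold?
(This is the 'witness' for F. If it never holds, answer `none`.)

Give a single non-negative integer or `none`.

Answer: none

Derivation:
s_0={q}: (s U r)=False s=False r=False
s_1={p}: (s U r)=False s=False r=False
s_2={}: (s U r)=False s=False r=False
s_3={p}: (s U r)=False s=False r=False
s_4={p,q,s}: (s U r)=False s=True r=False
F((s U r)) does not hold (no witness exists).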